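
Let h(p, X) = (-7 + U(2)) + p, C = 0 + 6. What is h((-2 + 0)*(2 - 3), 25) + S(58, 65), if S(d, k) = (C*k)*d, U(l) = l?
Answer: 22617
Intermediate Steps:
C = 6
h(p, X) = -5 + p (h(p, X) = (-7 + 2) + p = -5 + p)
S(d, k) = 6*d*k (S(d, k) = (6*k)*d = 6*d*k)
h((-2 + 0)*(2 - 3), 25) + S(58, 65) = (-5 + (-2 + 0)*(2 - 3)) + 6*58*65 = (-5 - 2*(-1)) + 22620 = (-5 + 2) + 22620 = -3 + 22620 = 22617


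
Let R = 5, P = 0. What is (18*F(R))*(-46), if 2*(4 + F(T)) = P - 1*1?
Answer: 3726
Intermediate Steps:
F(T) = -9/2 (F(T) = -4 + (0 - 1*1)/2 = -4 + (0 - 1)/2 = -4 + (½)*(-1) = -4 - ½ = -9/2)
(18*F(R))*(-46) = (18*(-9/2))*(-46) = -81*(-46) = 3726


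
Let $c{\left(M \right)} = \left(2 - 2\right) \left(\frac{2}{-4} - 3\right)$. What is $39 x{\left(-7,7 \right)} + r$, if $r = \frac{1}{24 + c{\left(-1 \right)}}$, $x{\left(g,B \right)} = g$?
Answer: $- \frac{6551}{24} \approx -272.96$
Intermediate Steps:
$c{\left(M \right)} = 0$ ($c{\left(M \right)} = 0 \left(2 \left(- \frac{1}{4}\right) - 3\right) = 0 \left(- \frac{1}{2} - 3\right) = 0 \left(- \frac{7}{2}\right) = 0$)
$r = \frac{1}{24}$ ($r = \frac{1}{24 + 0} = \frac{1}{24} \approx 0.041667$)
$39 x{\left(-7,7 \right)} + r = 39 \left(-7\right) + \frac{1}{24} = -273 + \frac{1}{24} = - \frac{6551}{24}$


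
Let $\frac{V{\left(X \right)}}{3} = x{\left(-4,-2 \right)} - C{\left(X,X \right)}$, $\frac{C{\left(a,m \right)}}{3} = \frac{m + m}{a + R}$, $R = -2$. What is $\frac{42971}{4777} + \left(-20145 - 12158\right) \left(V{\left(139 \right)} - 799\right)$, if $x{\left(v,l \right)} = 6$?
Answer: $\frac{16896953270096}{654449} \approx 2.5819 \cdot 10^{7}$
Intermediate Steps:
$C{\left(a,m \right)} = \frac{6 m}{-2 + a}$ ($C{\left(a,m \right)} = 3 \frac{m + m}{a - 2} = 3 \frac{2 m}{-2 + a} = \frac{6 m}{-2 + a}$)
$V{\left(X \right)} = 18 - \frac{18 X}{-2 + X}$ ($V{\left(X \right)} = 3 \left(6 - \frac{6 X}{-2 + X}\right) = 18 - \frac{18 X}{-2 + X}$)
$\frac{42971}{4777} + \left(-20145 - 12158\right) \left(V{\left(139 \right)} - 799\right) = \frac{42971}{4777} + \left(-20145 - 12158\right) \left(- \frac{36}{-2 + 139} - 799\right) = 42971 \cdot \frac{1}{4777} - 32303 \left(- \frac{36}{137} - 799\right) = \frac{42971}{4777} - 32303 \left(\left(-36\right) \frac{1}{137} - 799\right) = \frac{42971}{4777} - 32303 \left(- \frac{36}{137} - 799\right) = \frac{42971}{4777} - - \frac{3537146197}{137} = \frac{42971}{4777} + \frac{3537146197}{137} = \frac{16896953270096}{654449}$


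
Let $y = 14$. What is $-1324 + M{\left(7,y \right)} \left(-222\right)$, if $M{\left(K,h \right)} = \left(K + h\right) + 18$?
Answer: $-9982$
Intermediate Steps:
$M{\left(K,h \right)} = 18 + K + h$
$-1324 + M{\left(7,y \right)} \left(-222\right) = -1324 + \left(18 + 7 + 14\right) \left(-222\right) = -1324 + 39 \left(-222\right) = -1324 - 8658 = -9982$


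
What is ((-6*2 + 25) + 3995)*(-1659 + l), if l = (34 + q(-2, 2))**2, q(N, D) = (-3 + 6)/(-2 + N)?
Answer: -4436355/2 ≈ -2.2182e+6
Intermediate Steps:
q(N, D) = 3/(-2 + N)
l = 17689/16 (l = (34 + 3/(-2 - 2))**2 = (34 + 3/(-4))**2 = (34 + 3*(-1/4))**2 = (34 - 3/4)**2 = (133/4)**2 = 17689/16 ≈ 1105.6)
((-6*2 + 25) + 3995)*(-1659 + l) = ((-6*2 + 25) + 3995)*(-1659 + 17689/16) = ((-12 + 25) + 3995)*(-8855/16) = (13 + 3995)*(-8855/16) = 4008*(-8855/16) = -4436355/2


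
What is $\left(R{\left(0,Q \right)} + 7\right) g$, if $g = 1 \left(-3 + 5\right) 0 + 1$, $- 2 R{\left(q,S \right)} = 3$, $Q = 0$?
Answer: $\frac{11}{2} \approx 5.5$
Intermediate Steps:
$R{\left(q,S \right)} = - \frac{3}{2}$ ($R{\left(q,S \right)} = \left(- \frac{1}{2}\right) 3 = - \frac{3}{2}$)
$g = 1$ ($g = 1 \cdot 2 \cdot 0 + 1 = 1 \cdot 0 + 1 = 0 + 1 = 1$)
$\left(R{\left(0,Q \right)} + 7\right) g = \left(- \frac{3}{2} + 7\right) 1 = \frac{11}{2} \cdot 1 = \frac{11}{2}$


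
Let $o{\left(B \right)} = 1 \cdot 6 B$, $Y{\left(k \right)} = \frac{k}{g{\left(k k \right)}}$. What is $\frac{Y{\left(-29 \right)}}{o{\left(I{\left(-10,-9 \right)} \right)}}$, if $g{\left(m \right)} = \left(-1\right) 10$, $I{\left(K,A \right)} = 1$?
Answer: $\frac{29}{60} \approx 0.48333$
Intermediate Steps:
$g{\left(m \right)} = -10$
$Y{\left(k \right)} = - \frac{k}{10}$ ($Y{\left(k \right)} = \frac{k}{-10} = k \left(- \frac{1}{10}\right) = - \frac{k}{10}$)
$o{\left(B \right)} = 6 B$
$\frac{Y{\left(-29 \right)}}{o{\left(I{\left(-10,-9 \right)} \right)}} = \frac{\left(- \frac{1}{10}\right) \left(-29\right)}{6 \cdot 1} = \frac{29}{10 \cdot 6} = \frac{29}{10} \cdot \frac{1}{6} = \frac{29}{60}$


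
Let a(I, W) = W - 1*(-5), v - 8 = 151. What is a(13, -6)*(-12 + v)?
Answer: -147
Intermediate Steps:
v = 159 (v = 8 + 151 = 159)
a(I, W) = 5 + W (a(I, W) = W + 5 = 5 + W)
a(13, -6)*(-12 + v) = (5 - 6)*(-12 + 159) = -1*147 = -147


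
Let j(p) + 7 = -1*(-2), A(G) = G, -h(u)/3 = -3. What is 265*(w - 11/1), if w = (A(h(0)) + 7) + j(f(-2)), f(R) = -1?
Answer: 0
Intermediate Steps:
h(u) = 9 (h(u) = -3*(-3) = 9)
j(p) = -5 (j(p) = -7 - 1*(-2) = -7 + 2 = -5)
w = 11 (w = (9 + 7) - 5 = 16 - 5 = 11)
265*(w - 11/1) = 265*(11 - 11/1) = 265*(11 - 11*1) = 265*(11 - 11) = 265*0 = 0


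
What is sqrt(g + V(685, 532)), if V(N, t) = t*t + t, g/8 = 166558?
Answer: 14*sqrt(8245) ≈ 1271.2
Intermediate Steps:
g = 1332464 (g = 8*166558 = 1332464)
V(N, t) = t + t**2 (V(N, t) = t**2 + t = t + t**2)
sqrt(g + V(685, 532)) = sqrt(1332464 + 532*(1 + 532)) = sqrt(1332464 + 532*533) = sqrt(1332464 + 283556) = sqrt(1616020) = 14*sqrt(8245)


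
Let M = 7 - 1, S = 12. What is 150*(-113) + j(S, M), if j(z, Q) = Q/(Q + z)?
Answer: -50849/3 ≈ -16950.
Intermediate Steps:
M = 6
150*(-113) + j(S, M) = 150*(-113) + 6/(6 + 12) = -16950 + 6/18 = -16950 + 6*(1/18) = -16950 + 1/3 = -50849/3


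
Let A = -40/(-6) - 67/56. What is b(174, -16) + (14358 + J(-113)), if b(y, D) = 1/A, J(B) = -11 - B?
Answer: 13288908/919 ≈ 14460.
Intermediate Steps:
A = 919/168 (A = -40*(-⅙) - 67*1/56 = 20/3 - 67/56 = 919/168 ≈ 5.4702)
b(y, D) = 168/919 (b(y, D) = 1/(919/168) = 168/919)
b(174, -16) + (14358 + J(-113)) = 168/919 + (14358 + (-11 - 1*(-113))) = 168/919 + (14358 + (-11 + 113)) = 168/919 + (14358 + 102) = 168/919 + 14460 = 13288908/919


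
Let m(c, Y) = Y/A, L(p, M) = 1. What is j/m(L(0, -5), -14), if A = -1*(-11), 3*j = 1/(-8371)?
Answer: 1/31962 ≈ 3.1287e-5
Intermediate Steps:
j = -1/25113 (j = (⅓)/(-8371) = (⅓)*(-1/8371) = -1/25113 ≈ -3.9820e-5)
A = 11
m(c, Y) = Y/11
j/m(L(0, -5), -14) = -1/(25113*((1/11)*(-14))) = -1/(25113*(-14/11)) = -1/25113*(-11/14) = 1/31962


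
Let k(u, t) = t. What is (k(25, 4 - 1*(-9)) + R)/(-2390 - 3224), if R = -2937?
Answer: 1462/2807 ≈ 0.52084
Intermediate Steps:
(k(25, 4 - 1*(-9)) + R)/(-2390 - 3224) = ((4 - 1*(-9)) - 2937)/(-2390 - 3224) = ((4 + 9) - 2937)/(-5614) = (13 - 2937)*(-1/5614) = -2924*(-1/5614) = 1462/2807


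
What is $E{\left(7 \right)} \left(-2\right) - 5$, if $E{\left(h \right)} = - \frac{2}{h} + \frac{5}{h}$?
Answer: $- \frac{41}{7} \approx -5.8571$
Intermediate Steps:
$E{\left(h \right)} = \frac{3}{h}$
$E{\left(7 \right)} \left(-2\right) - 5 = \frac{3}{7} \left(-2\right) - 5 = - \frac{6}{7} - 5 = - \frac{41}{7}$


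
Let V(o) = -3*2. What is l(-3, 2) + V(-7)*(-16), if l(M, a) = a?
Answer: 98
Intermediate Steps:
V(o) = -6
l(-3, 2) + V(-7)*(-16) = 2 - 6*(-16) = 2 + 96 = 98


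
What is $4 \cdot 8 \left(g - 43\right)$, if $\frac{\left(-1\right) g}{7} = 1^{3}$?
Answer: $-1600$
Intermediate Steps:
$g = -7$ ($g = - 7 \cdot 1^{3} = \left(-7\right) 1 = -7$)
$4 \cdot 8 \left(g - 43\right) = 4 \cdot 8 \left(-7 - 43\right) = 32 \left(-50\right) = -1600$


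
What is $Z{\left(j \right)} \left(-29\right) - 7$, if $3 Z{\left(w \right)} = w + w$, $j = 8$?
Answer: $- \frac{485}{3} \approx -161.67$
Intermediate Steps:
$Z{\left(w \right)} = \frac{2 w}{3}$ ($Z{\left(w \right)} = \frac{w + w}{3} = \frac{2 w}{3}$)
$Z{\left(j \right)} \left(-29\right) - 7 = \frac{2}{3} \cdot 8 \left(-29\right) - 7 = \frac{16}{3} \left(-29\right) - 7 = - \frac{464}{3} - 7 = - \frac{485}{3}$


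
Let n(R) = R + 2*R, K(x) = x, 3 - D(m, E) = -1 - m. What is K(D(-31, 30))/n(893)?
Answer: -9/893 ≈ -0.010078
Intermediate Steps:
D(m, E) = 4 + m (D(m, E) = 3 - (-1 - m) = 3 + (1 + m) = 4 + m)
n(R) = 3*R
K(D(-31, 30))/n(893) = (4 - 31)/((3*893)) = -27/2679 = -27*1/2679 = -9/893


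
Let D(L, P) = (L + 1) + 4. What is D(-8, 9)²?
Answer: 9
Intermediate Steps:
D(L, P) = 5 + L (D(L, P) = (1 + L) + 4 = 5 + L)
D(-8, 9)² = (5 - 8)² = (-3)² = 9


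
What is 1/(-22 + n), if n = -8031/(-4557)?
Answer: -1519/30741 ≈ -0.049413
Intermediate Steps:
n = 2677/1519 (n = -8031*(-1/4557) = 2677/1519 ≈ 1.7623)
1/(-22 + n) = 1/(-22 + 2677/1519) = 1/(-30741/1519) = -1519/30741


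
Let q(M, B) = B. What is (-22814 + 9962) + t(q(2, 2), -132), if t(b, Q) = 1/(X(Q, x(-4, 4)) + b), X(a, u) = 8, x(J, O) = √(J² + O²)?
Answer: -128519/10 ≈ -12852.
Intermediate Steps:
t(b, Q) = 1/(8 + b)
(-22814 + 9962) + t(q(2, 2), -132) = (-22814 + 9962) + 1/(8 + 2) = -12852 + 1/10 = -12852 + ⅒ = -128519/10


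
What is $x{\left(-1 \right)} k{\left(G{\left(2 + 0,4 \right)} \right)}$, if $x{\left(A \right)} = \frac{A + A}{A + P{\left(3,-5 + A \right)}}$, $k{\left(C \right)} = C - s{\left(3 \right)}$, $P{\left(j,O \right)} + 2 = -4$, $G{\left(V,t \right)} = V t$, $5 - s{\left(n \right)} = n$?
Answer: $\frac{12}{7} \approx 1.7143$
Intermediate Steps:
$s{\left(n \right)} = 5 - n$
$P{\left(j,O \right)} = -6$ ($P{\left(j,O \right)} = -2 - 4 = -6$)
$k{\left(C \right)} = -2 + C$ ($k{\left(C \right)} = C - \left(5 - 3\right) = C - 2 = -2 + C$)
$x{\left(A \right)} = \frac{2 A}{-6 + A}$ ($x{\left(A \right)} = \frac{A + A}{A - 6} = \frac{2 A}{-6 + A}$)
$x{\left(-1 \right)} k{\left(G{\left(2 + 0,4 \right)} \right)} = 2 \left(-1\right) \frac{1}{-6 - 1} \left(-2 + \left(2 + 0\right) 4\right) = 2 \left(-1\right) \frac{1}{-7} \left(-2 + 2 \cdot 4\right) = 2 \left(-1\right) \left(- \frac{1}{7}\right) \left(-2 + 8\right) = \frac{2}{7} \cdot 6 = \frac{12}{7}$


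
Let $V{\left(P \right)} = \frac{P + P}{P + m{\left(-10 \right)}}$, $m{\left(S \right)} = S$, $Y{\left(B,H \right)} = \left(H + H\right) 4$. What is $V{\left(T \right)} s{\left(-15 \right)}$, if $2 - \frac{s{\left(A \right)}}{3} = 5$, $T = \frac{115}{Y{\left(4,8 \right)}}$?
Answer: $\frac{138}{35} \approx 3.9429$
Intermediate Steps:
$Y{\left(B,H \right)} = 8 H$ ($Y{\left(B,H \right)} = 2 H 4 = 8 H$)
$T = \frac{115}{64}$ ($T = \frac{115}{8 \cdot 8} = \frac{115}{64} \approx 1.7969$)
$s{\left(A \right)} = -9$ ($s{\left(A \right)} = 6 - 15 = -9$)
$V{\left(P \right)} = \frac{2 P}{-10 + P}$ ($V{\left(P \right)} = \frac{P + P}{P - 10} = \frac{2 P}{-10 + P}$)
$V{\left(T \right)} s{\left(-15 \right)} = 2 \cdot \frac{115}{64} \frac{1}{-10 + \frac{115}{64}} \left(-9\right) = 2 \cdot \frac{115}{64} \frac{1}{- \frac{525}{64}} \left(-9\right) = 2 \cdot \frac{115}{64} \left(- \frac{64}{525}\right) \left(-9\right) = \left(- \frac{46}{105}\right) \left(-9\right) = \frac{138}{35}$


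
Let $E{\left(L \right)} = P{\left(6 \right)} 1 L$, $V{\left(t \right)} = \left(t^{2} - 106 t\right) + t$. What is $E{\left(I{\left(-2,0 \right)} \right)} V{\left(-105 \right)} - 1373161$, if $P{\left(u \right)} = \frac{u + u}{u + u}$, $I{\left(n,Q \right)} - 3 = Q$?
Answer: $-1307011$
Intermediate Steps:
$I{\left(n,Q \right)} = 3 + Q$
$P{\left(u \right)} = 1$ ($P{\left(u \right)} = \frac{2 u}{2 u} = 2 u \frac{1}{2 u} = 1$)
$V{\left(t \right)} = t^{2} - 105 t$
$E{\left(L \right)} = L$ ($E{\left(L \right)} = 1 \cdot 1 L = 1 L = L$)
$E{\left(I{\left(-2,0 \right)} \right)} V{\left(-105 \right)} - 1373161 = \left(3 + 0\right) \left(- 105 \left(-105 - 105\right)\right) - 1373161 = 3 \left(\left(-105\right) \left(-210\right)\right) - 1373161 = 3 \cdot 22050 - 1373161 = 66150 - 1373161 = -1307011$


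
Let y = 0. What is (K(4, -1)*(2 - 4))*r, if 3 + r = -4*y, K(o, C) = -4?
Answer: -24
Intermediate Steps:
r = -3 (r = -3 - 4*0 = -3 + 0 = -3)
(K(4, -1)*(2 - 4))*r = -4*(2 - 4)*(-3) = -4*(-2)*(-3) = 8*(-3) = -24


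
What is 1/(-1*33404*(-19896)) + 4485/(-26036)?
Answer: -32399541437/188083493472 ≈ -0.17226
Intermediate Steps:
1/(-1*33404*(-19896)) + 4485/(-26036) = -1/19896/(-33404) + 4485*(-1/26036) = -1/33404*(-1/19896) - 195/1132 = 1/664605984 - 195/1132 = -32399541437/188083493472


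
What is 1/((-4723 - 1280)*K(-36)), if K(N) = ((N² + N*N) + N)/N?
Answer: 1/426213 ≈ 2.3462e-6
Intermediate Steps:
K(N) = (N + 2*N²)/N (K(N) = ((N² + N²) + N)/N = (2*N² + N)/N = (N + 2*N²)/N)
1/((-4723 - 1280)*K(-36)) = 1/((-4723 - 1280)*(1 + 2*(-36))) = 1/((-6003)*(1 - 72)) = -1/6003/(-71) = -1/6003*(-1/71) = 1/426213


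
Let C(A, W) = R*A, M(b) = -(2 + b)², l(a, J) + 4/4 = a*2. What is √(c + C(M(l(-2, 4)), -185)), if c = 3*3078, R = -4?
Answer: 3*√1030 ≈ 96.281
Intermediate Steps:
l(a, J) = -1 + 2*a (l(a, J) = -1 + a*2 = -1 + 2*a)
c = 9234
C(A, W) = -4*A
√(c + C(M(l(-2, 4)), -185)) = √(9234 - (-4)*(2 + (-1 + 2*(-2)))²) = √(9234 - (-4)*(2 + (-1 - 4))²) = √(9234 - (-4)*(2 - 5)²) = √(9234 - (-4)*(-3)²) = √(9234 - (-4)*9) = √(9234 - 4*(-9)) = √(9234 + 36) = √9270 = 3*√1030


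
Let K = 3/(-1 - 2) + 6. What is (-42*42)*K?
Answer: -8820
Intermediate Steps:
K = 5 (K = 3/(-3) + 6 = 3*(-1/3) + 6 = -1 + 6 = 5)
(-42*42)*K = -42*42*5 = -1764*5 = -8820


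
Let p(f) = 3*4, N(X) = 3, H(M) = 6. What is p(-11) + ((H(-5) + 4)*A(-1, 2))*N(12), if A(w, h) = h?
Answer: 72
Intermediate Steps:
p(f) = 12
p(-11) + ((H(-5) + 4)*A(-1, 2))*N(12) = 12 + ((6 + 4)*2)*3 = 12 + (10*2)*3 = 12 + 20*3 = 12 + 60 = 72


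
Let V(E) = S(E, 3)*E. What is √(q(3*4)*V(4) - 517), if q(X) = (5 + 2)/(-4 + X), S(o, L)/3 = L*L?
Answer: 13*I*√10/2 ≈ 20.555*I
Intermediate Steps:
S(o, L) = 3*L² (S(o, L) = 3*(L*L) = 3*L²)
V(E) = 27*E (V(E) = (3*3²)*E = (3*9)*E = 27*E)
q(X) = 7/(-4 + X)
√(q(3*4)*V(4) - 517) = √((7/(-4 + 3*4))*(27*4) - 517) = √((7/(-4 + 12))*108 - 517) = √((7/8)*108 - 517) = √(189/2 - 517) = √(-845/2) = 13*I*√10/2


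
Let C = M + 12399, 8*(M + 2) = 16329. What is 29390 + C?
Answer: 350625/8 ≈ 43828.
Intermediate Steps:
M = 16313/8 (M = -2 + (⅛)*16329 = -2 + 16329/8 = 16313/8 ≈ 2039.1)
C = 115505/8 (C = 16313/8 + 12399 = 115505/8 ≈ 14438.)
29390 + C = 29390 + 115505/8 = 350625/8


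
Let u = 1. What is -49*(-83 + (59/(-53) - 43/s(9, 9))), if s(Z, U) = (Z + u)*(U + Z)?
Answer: 39431231/9540 ≈ 4133.3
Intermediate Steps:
s(Z, U) = (1 + Z)*(U + Z) (s(Z, U) = (Z + 1)*(U + Z) = (1 + Z)*(U + Z))
-49*(-83 + (59/(-53) - 43/s(9, 9))) = -49*(-83 + (59/(-53) - 43/(9 + 9 + 9² + 9*9))) = -49*(-83 + (59*(-1/53) - 43/(9 + 9 + 81 + 81))) = -49*(-83 + (-59/53 - 43/180)) = -49*(-83 - 12899/9540) = -49*(-804719/9540) = 39431231/9540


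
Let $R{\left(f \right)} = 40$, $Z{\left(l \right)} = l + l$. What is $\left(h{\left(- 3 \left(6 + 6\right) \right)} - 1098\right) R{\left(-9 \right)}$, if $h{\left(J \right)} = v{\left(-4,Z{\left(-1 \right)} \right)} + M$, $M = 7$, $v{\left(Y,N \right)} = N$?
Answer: $-43720$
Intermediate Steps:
$Z{\left(l \right)} = 2 l$
$h{\left(J \right)} = 5$ ($h{\left(J \right)} = 2 \left(-1\right) + 7 = -2 + 7 = 5$)
$\left(h{\left(- 3 \left(6 + 6\right) \right)} - 1098\right) R{\left(-9 \right)} = \left(5 - 1098\right) 40 = \left(-1093\right) 40 = -43720$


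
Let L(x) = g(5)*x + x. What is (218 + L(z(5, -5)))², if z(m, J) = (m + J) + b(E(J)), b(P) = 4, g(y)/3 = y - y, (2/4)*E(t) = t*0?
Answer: 49284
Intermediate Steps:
E(t) = 0 (E(t) = 2*(t*0) = 2*0 = 0)
g(y) = 0 (g(y) = 3*(y - y) = 3*0 = 0)
z(m, J) = 4 + J + m (z(m, J) = (m + J) + 4 = (J + m) + 4 = 4 + J + m)
L(x) = x (L(x) = 0*x + x = 0 + x = x)
(218 + L(z(5, -5)))² = (218 + (4 - 5 + 5))² = (218 + 4)² = 222² = 49284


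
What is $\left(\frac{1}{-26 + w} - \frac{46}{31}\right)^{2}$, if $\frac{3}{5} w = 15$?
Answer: $\frac{5929}{961} \approx 6.1696$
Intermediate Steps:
$w = 25$ ($w = \frac{5}{3} \cdot 15 = 25$)
$\left(\frac{1}{-26 + w} - \frac{46}{31}\right)^{2} = \left(\frac{1}{-26 + 25} - \frac{46}{31}\right)^{2} = \left(\frac{1}{-1} - \frac{46}{31}\right)^{2} = \left(-1 - \frac{46}{31}\right)^{2} = \left(- \frac{77}{31}\right)^{2} = \frac{5929}{961}$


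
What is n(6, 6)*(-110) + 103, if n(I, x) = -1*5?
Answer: 653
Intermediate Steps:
n(I, x) = -5
n(6, 6)*(-110) + 103 = -5*(-110) + 103 = 550 + 103 = 653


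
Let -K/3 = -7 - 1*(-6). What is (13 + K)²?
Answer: 256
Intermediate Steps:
K = 3 (K = -3*(-7 - 1*(-6)) = -3*(-7 + 6) = -3*(-1) = 3)
(13 + K)² = (13 + 3)² = 16² = 256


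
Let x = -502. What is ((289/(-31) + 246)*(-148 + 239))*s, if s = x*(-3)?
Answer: 1005506502/31 ≈ 3.2436e+7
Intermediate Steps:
s = 1506 (s = -502*(-3) = 1506)
((289/(-31) + 246)*(-148 + 239))*s = ((289/(-31) + 246)*(-148 + 239))*1506 = ((289*(-1/31) + 246)*91)*1506 = ((-289/31 + 246)*91)*1506 = ((7337/31)*91)*1506 = (667667/31)*1506 = 1005506502/31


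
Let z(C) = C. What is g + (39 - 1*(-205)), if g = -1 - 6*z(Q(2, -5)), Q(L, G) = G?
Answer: 273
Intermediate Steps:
g = 29 (g = -1 - 6*(-5) = -1 + 30 = 29)
g + (39 - 1*(-205)) = 29 + (39 - 1*(-205)) = 29 + (39 + 205) = 29 + 244 = 273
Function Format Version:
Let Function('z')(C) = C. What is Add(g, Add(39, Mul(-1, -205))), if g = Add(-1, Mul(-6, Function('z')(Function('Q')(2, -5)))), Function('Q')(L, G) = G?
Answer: 273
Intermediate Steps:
g = 29 (g = Add(-1, Mul(-6, -5)) = Add(-1, 30) = 29)
Add(g, Add(39, Mul(-1, -205))) = Add(29, Add(39, Mul(-1, -205))) = Add(29, Add(39, 205)) = Add(29, 244) = 273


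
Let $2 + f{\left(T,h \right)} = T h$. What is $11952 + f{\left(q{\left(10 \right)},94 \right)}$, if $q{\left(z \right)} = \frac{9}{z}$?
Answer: $\frac{60173}{5} \approx 12035.0$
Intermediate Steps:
$f{\left(T,h \right)} = -2 + T h$
$11952 + f{\left(q{\left(10 \right)},94 \right)} = 11952 - \left(2 - \frac{9}{10} \cdot 94\right) = 11952 - \left(2 - 9 \cdot \frac{1}{10} \cdot 94\right) = 11952 + \left(-2 + \frac{9}{10} \cdot 94\right) = 11952 + \left(-2 + \frac{423}{5}\right) = 11952 + \frac{413}{5} = \frac{60173}{5}$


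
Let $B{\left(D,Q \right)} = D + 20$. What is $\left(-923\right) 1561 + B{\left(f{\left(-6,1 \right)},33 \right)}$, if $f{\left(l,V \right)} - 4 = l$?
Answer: $-1440785$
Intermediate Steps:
$f{\left(l,V \right)} = 4 + l$
$B{\left(D,Q \right)} = 20 + D$
$\left(-923\right) 1561 + B{\left(f{\left(-6,1 \right)},33 \right)} = \left(-923\right) 1561 + \left(20 + \left(4 - 6\right)\right) = -1440803 + \left(20 - 2\right) = -1440803 + 18 = -1440785$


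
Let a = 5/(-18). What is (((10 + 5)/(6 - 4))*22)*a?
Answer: -275/6 ≈ -45.833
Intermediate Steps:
a = -5/18 (a = 5*(-1/18) = -5/18 ≈ -0.27778)
(((10 + 5)/(6 - 4))*22)*a = (((10 + 5)/(6 - 4))*22)*(-5/18) = ((15/2)*22)*(-5/18) = 165*(-5/18) = -275/6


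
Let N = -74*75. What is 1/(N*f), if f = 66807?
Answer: -1/370778850 ≈ -2.6970e-9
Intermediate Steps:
N = -5550
1/(N*f) = 1/(-5550*66807) = -1/5550*1/66807 = -1/370778850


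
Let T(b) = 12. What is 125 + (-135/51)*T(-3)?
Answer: 1585/17 ≈ 93.235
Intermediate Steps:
125 + (-135/51)*T(-3) = 125 - 135/51*12 = 125 - 135*1/51*12 = 125 - 45/17*12 = 125 - 540/17 = 1585/17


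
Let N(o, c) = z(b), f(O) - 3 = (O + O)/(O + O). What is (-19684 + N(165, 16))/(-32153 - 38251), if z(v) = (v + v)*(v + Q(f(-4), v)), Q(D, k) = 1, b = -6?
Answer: 4906/17601 ≈ 0.27873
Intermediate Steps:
f(O) = 4 (f(O) = 3 + (O + O)/(O + O) = 3 + (2*O)/((2*O)) = 3 + (2*O)*(1/(2*O)) = 3 + 1 = 4)
z(v) = 2*v*(1 + v) (z(v) = (v + v)*(v + 1) = (2*v)*(1 + v) = 2*v*(1 + v))
N(o, c) = 60 (N(o, c) = 2*(-6)*(1 - 6) = 2*(-6)*(-5) = 60)
(-19684 + N(165, 16))/(-32153 - 38251) = (-19684 + 60)/(-32153 - 38251) = -19624/(-70404) = -19624*(-1/70404) = 4906/17601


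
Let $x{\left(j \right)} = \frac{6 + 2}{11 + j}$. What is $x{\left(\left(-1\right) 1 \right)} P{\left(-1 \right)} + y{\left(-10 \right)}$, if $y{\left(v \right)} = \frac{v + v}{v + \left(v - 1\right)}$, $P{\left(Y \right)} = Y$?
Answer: $\frac{16}{105} \approx 0.15238$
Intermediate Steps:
$x{\left(j \right)} = \frac{8}{11 + j}$
$y{\left(v \right)} = \frac{2 v}{-1 + 2 v}$ ($y{\left(v \right)} = \frac{2 v}{v + \left(-1 + v\right)} = \frac{2 v}{-1 + 2 v}$)
$x{\left(\left(-1\right) 1 \right)} P{\left(-1 \right)} + y{\left(-10 \right)} = \frac{8}{11 - 1} \left(-1\right) + 2 \left(-10\right) \frac{1}{-1 + 2 \left(-10\right)} = \frac{8}{11 - 1} \left(-1\right) + 2 \left(-10\right) \frac{1}{-1 - 20} = \frac{8}{10} \left(-1\right) + 2 \left(-10\right) \frac{1}{-21} = 8 \cdot \frac{1}{10} \left(-1\right) + 2 \left(-10\right) \left(- \frac{1}{21}\right) = \frac{4}{5} \left(-1\right) + \frac{20}{21} = - \frac{4}{5} + \frac{20}{21} = \frac{16}{105}$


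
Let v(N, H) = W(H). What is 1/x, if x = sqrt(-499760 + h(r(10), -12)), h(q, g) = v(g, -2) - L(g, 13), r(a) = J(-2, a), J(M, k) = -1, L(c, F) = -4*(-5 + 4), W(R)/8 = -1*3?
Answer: -I*sqrt(13883)/83298 ≈ -0.0014145*I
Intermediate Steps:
W(R) = -24 (W(R) = 8*(-1*3) = 8*(-3) = -24)
L(c, F) = 4 (L(c, F) = -4*(-1) = 4)
v(N, H) = -24
r(a) = -1
h(q, g) = -28 (h(q, g) = -24 - 1*4 = -24 - 4 = -28)
x = 6*I*sqrt(13883) (x = sqrt(-499760 - 28) = sqrt(-499788) = 6*I*sqrt(13883) ≈ 706.96*I)
1/x = 1/(6*I*sqrt(13883)) = -I*sqrt(13883)/83298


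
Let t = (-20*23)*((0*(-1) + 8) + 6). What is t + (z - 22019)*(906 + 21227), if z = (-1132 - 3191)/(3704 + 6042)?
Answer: -431803427031/886 ≈ -4.8736e+8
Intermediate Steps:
z = -393/886 (z = -4323/9746 = -4323*1/9746 = -393/886 ≈ -0.44357)
t = -6440 (t = -460*((0 + 8) + 6) = -460*(8 + 6) = -460*14 = -6440)
t + (z - 22019)*(906 + 21227) = -6440 + (-393/886 - 22019)*(906 + 21227) = -6440 - 19509227/886*22133 = -6440 - 431797721191/886 = -431803427031/886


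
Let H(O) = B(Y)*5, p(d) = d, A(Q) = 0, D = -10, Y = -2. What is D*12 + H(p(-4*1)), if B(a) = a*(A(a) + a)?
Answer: -100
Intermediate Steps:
B(a) = a**2 (B(a) = a*(0 + a) = a*a = a**2)
H(O) = 20 (H(O) = (-2)**2*5 = 4*5 = 20)
D*12 + H(p(-4*1)) = -10*12 + 20 = -120 + 20 = -100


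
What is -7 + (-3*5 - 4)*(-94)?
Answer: 1779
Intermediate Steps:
-7 + (-3*5 - 4)*(-94) = -7 + (-15 - 4)*(-94) = -7 - 19*(-94) = -7 + 1786 = 1779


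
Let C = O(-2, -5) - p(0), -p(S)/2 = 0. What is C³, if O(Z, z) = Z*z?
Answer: 1000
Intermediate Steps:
p(S) = 0 (p(S) = -2*0 = 0)
C = 10 (C = -2*(-5) - 1*0 = 10 + 0 = 10)
C³ = 10³ = 1000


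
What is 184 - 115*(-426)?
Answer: 49174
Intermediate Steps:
184 - 115*(-426) = 184 + 48990 = 49174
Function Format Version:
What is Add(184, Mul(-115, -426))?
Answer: 49174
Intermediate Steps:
Add(184, Mul(-115, -426)) = Add(184, 48990) = 49174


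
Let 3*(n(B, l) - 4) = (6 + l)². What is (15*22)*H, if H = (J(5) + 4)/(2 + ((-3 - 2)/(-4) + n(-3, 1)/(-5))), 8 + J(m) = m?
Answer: -19800/49 ≈ -404.08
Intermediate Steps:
n(B, l) = 4 + (6 + l)²/3
J(m) = -8 + m
H = -60/49 (H = ((-8 + 5) + 4)/(2 + ((-3 - 2)/(-4) + (4 + (6 + 1)²/3)/(-5))) = (-3 + 4)/(2 + (-5*(-¼) + (4 + (⅓)*7²)*(-⅕))) = 1/(2 + (5/4 + (4 + (⅓)*49)*(-⅕))) = 1/(2 + (5/4 + (4 + 49/3)*(-⅕))) = 1/(2 + (5/4 + (61/3)*(-⅕))) = 1/(2 + (5/4 - 61/15)) = 1/(2 - 169/60) = 1/(-49/60) = 1*(-60/49) = -60/49 ≈ -1.2245)
(15*22)*H = (15*22)*(-60/49) = 330*(-60/49) = -19800/49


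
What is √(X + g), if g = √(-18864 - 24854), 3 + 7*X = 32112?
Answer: √(4587 + I*√43718) ≈ 67.745 + 1.543*I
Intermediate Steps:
X = 4587 (X = -3/7 + (⅐)*32112 = -3/7 + 32112/7 = 4587)
g = I*√43718 (g = √(-43718) = I*√43718 ≈ 209.09*I)
√(X + g) = √(4587 + I*√43718)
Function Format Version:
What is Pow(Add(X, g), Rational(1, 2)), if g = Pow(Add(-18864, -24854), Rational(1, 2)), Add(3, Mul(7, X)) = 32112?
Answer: Pow(Add(4587, Mul(I, Pow(43718, Rational(1, 2)))), Rational(1, 2)) ≈ Add(67.745, Mul(1.543, I))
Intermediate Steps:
X = 4587 (X = Add(Rational(-3, 7), Mul(Rational(1, 7), 32112)) = Add(Rational(-3, 7), Rational(32112, 7)) = 4587)
g = Mul(I, Pow(43718, Rational(1, 2))) (g = Pow(-43718, Rational(1, 2)) = Mul(I, Pow(43718, Rational(1, 2))) ≈ Mul(209.09, I))
Pow(Add(X, g), Rational(1, 2)) = Pow(Add(4587, Mul(I, Pow(43718, Rational(1, 2)))), Rational(1, 2))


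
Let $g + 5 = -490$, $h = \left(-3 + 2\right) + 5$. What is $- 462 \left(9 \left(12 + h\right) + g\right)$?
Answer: $162162$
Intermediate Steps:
$h = 4$ ($h = -1 + 5 = 4$)
$g = -495$ ($g = -5 - 490 = -495$)
$- 462 \left(9 \left(12 + h\right) + g\right) = - 462 \left(9 \left(12 + 4\right) - 495\right) = - 462 \left(9 \cdot 16 - 495\right) = - 462 \left(144 - 495\right) = \left(-462\right) \left(-351\right) = 162162$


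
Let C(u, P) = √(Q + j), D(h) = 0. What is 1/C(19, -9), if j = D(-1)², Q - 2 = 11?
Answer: √13/13 ≈ 0.27735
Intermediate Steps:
Q = 13 (Q = 2 + 11 = 13)
j = 0 (j = 0² = 0)
C(u, P) = √13 (C(u, P) = √(13 + 0) = √13)
1/C(19, -9) = 1/(√13) = √13/13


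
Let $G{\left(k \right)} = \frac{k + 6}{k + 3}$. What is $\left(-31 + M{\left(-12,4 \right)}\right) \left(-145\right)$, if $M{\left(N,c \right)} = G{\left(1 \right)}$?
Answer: $\frac{16965}{4} \approx 4241.3$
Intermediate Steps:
$G{\left(k \right)} = \frac{6 + k}{3 + k}$
$M{\left(N,c \right)} = \frac{7}{4}$ ($M{\left(N,c \right)} = \frac{6 + 1}{3 + 1} = \frac{1}{4} \cdot 7 = \frac{7}{4}$)
$\left(-31 + M{\left(-12,4 \right)}\right) \left(-145\right) = \left(-31 + \frac{7}{4}\right) \left(-145\right) = \left(- \frac{117}{4}\right) \left(-145\right) = \frac{16965}{4}$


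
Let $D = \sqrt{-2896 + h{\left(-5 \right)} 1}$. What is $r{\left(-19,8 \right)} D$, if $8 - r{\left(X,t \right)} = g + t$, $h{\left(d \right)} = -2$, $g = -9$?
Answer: $27 i \sqrt{322} \approx 484.5 i$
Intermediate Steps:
$D = 3 i \sqrt{322}$ ($D = \sqrt{-2896 - 2} = \sqrt{-2898} = 3 i \sqrt{322} \approx 53.833 i$)
$r{\left(X,t \right)} = 17 - t$ ($r{\left(X,t \right)} = 8 - \left(-9 + t\right) = 17 - t$)
$r{\left(-19,8 \right)} D = \left(17 - 8\right) 3 i \sqrt{322} = 9 \cdot 3 i \sqrt{322} = 27 i \sqrt{322}$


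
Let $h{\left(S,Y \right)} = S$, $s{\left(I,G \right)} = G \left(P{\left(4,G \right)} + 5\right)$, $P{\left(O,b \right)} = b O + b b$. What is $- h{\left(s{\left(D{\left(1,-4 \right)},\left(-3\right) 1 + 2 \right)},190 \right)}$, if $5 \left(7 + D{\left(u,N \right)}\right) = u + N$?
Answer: $2$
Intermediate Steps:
$D{\left(u,N \right)} = -7 + \frac{N}{5} + \frac{u}{5}$ ($D{\left(u,N \right)} = -7 + \frac{u + N}{5} = -7 + \frac{N + u}{5} = -7 + \left(\frac{N}{5} + \frac{u}{5}\right) = -7 + \frac{N}{5} + \frac{u}{5}$)
$P{\left(O,b \right)} = b^{2} + O b$ ($P{\left(O,b \right)} = O b + b^{2} = b^{2} + O b$)
$s{\left(I,G \right)} = G \left(5 + G \left(4 + G\right)\right)$ ($s{\left(I,G \right)} = G \left(G \left(4 + G\right) + 5\right) = G \left(5 + G \left(4 + G\right)\right)$)
$- h{\left(s{\left(D{\left(1,-4 \right)},\left(-3\right) 1 + 2 \right)},190 \right)} = - \left(\left(-3\right) 1 + 2\right) \left(5 + \left(\left(-3\right) 1 + 2\right) \left(4 + \left(\left(-3\right) 1 + 2\right)\right)\right) = - \left(-3 + 2\right) \left(5 + \left(-3 + 2\right) \left(4 + \left(-3 + 2\right)\right)\right) = - \left(-1\right) \left(5 - \left(4 - 1\right)\right) = - \left(-1\right) \left(5 - 3\right) = - \left(-1\right) 2 = \left(-1\right) \left(-2\right) = 2$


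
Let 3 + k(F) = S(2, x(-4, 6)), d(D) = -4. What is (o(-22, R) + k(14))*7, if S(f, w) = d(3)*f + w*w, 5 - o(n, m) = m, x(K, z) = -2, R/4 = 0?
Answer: -14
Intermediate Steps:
R = 0 (R = 4*0 = 0)
o(n, m) = 5 - m
S(f, w) = w² - 4*f (S(f, w) = -4*f + w*w = -4*f + w² = w² - 4*f)
k(F) = -7 (k(F) = -3 + ((-2)² - 4*2) = -3 + (4 - 8) = -3 - 4 = -7)
(o(-22, R) + k(14))*7 = ((5 - 1*0) - 7)*7 = ((5 + 0) - 7)*7 = (5 - 7)*7 = -2*7 = -14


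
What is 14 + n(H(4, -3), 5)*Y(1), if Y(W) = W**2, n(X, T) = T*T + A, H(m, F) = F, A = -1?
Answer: 38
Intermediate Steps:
n(X, T) = -1 + T**2 (n(X, T) = T*T - 1 = T**2 - 1 = -1 + T**2)
14 + n(H(4, -3), 5)*Y(1) = 14 + (-1 + 5**2)*1**2 = 14 + (-1 + 25)*1 = 14 + 24*1 = 14 + 24 = 38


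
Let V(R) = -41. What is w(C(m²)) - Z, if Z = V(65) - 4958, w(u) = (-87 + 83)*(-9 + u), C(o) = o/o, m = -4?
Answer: 5031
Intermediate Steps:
C(o) = 1
w(u) = 36 - 4*u (w(u) = -4*(-9 + u) = 36 - 4*u)
Z = -4999 (Z = -41 - 4958 = -4999)
w(C(m²)) - Z = (36 - 4*1) - 1*(-4999) = (36 - 4) + 4999 = 32 + 4999 = 5031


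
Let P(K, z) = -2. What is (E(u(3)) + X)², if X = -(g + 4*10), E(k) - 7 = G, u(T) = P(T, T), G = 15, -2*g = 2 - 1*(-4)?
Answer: 225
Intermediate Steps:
g = -3 (g = -(2 - 1*(-4))/2 = -(2 + 4)/2 = -½*6 = -3)
u(T) = -2
E(k) = 22 (E(k) = 7 + 15 = 22)
X = -37 (X = -(-3 + 4*10) = -(-3 + 40) = -1*37 = -37)
(E(u(3)) + X)² = (22 - 37)² = (-15)² = 225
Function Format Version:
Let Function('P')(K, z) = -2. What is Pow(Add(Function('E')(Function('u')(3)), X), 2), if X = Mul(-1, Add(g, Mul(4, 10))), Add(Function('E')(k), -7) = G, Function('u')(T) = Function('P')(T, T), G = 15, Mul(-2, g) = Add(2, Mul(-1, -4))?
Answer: 225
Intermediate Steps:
g = -3 (g = Mul(Rational(-1, 2), Add(2, Mul(-1, -4))) = Mul(Rational(-1, 2), Add(2, 4)) = Mul(Rational(-1, 2), 6) = -3)
Function('u')(T) = -2
Function('E')(k) = 22 (Function('E')(k) = Add(7, 15) = 22)
X = -37 (X = Mul(-1, Add(-3, Mul(4, 10))) = Mul(-1, Add(-3, 40)) = Mul(-1, 37) = -37)
Pow(Add(Function('E')(Function('u')(3)), X), 2) = Pow(Add(22, -37), 2) = Pow(-15, 2) = 225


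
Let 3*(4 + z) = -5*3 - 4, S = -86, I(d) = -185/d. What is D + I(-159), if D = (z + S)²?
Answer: 4427168/477 ≈ 9281.3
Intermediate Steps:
z = -31/3 (z = -4 + (-5*3 - 4)/3 = -4 + (-15 - 4)/3 = -4 + (⅓)*(-19) = -4 - 19/3 = -31/3 ≈ -10.333)
D = 83521/9 (D = (-31/3 - 86)² = (-289/3)² = 83521/9 ≈ 9280.1)
D + I(-159) = 83521/9 - 185/(-159) = 83521/9 - 185*(-1/159) = 83521/9 + 185/159 = 4427168/477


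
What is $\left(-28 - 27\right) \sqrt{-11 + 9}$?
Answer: $- 55 i \sqrt{2} \approx - 77.782 i$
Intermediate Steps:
$\left(-28 - 27\right) \sqrt{-11 + 9} = - 55 \sqrt{-2} = - 55 i \sqrt{2}$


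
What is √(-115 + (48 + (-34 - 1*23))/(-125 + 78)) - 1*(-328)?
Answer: 328 + 2*I*√63403/47 ≈ 328.0 + 10.715*I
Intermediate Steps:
√(-115 + (48 + (-34 - 1*23))/(-125 + 78)) - 1*(-328) = √(-115 + (48 + (-34 - 23))/(-47)) + 328 = √(-115 + (48 - 57)*(-1/47)) + 328 = √(-115 - 9*(-1/47)) + 328 = √(-115 + 9/47) + 328 = √(-5396/47) + 328 = 2*I*√63403/47 + 328 = 328 + 2*I*√63403/47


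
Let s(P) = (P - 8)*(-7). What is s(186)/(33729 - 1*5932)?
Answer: -178/3971 ≈ -0.044825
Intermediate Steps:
s(P) = 56 - 7*P (s(P) = (-8 + P)*(-7) = 56 - 7*P)
s(186)/(33729 - 1*5932) = (56 - 7*186)/(33729 - 1*5932) = (56 - 1302)/(33729 - 5932) = -1246/27797 = -1246*1/27797 = -178/3971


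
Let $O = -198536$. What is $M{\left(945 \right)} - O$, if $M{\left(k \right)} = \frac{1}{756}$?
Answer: $\frac{150093217}{756} \approx 1.9854 \cdot 10^{5}$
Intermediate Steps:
$M{\left(k \right)} = \frac{1}{756}$
$M{\left(945 \right)} - O = \frac{1}{756} - -198536 = \frac{1}{756} + 198536 = \frac{150093217}{756}$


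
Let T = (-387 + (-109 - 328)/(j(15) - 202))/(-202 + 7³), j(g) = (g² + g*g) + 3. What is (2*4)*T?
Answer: -780592/35391 ≈ -22.056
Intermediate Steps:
j(g) = 3 + 2*g² (j(g) = (g² + g²) + 3 = 2*g² + 3 = 3 + 2*g²)
T = -97574/35391 (T = (-387 + (-109 - 328)/((3 + 2*15²) - 202))/(-202 + 7³) = (-387 - 437/((3 + 2*225) - 202))/(-202 + 343) = (-387 - 437/((3 + 450) - 202))/141 = (-387 - 437/(453 - 202))*(1/141) = (-387 - 437/251)*(1/141) = -97574/251*1/141 = -97574/35391 ≈ -2.7570)
(2*4)*T = (2*4)*(-97574/35391) = 8*(-97574/35391) = -780592/35391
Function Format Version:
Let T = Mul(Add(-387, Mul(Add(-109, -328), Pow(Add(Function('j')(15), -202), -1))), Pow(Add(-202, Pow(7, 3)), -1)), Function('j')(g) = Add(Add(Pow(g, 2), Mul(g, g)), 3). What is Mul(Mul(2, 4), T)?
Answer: Rational(-780592, 35391) ≈ -22.056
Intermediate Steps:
Function('j')(g) = Add(3, Mul(2, Pow(g, 2))) (Function('j')(g) = Add(Add(Pow(g, 2), Pow(g, 2)), 3) = Add(Mul(2, Pow(g, 2)), 3) = Add(3, Mul(2, Pow(g, 2))))
T = Rational(-97574, 35391) (T = Mul(Add(-387, Mul(Add(-109, -328), Pow(Add(Add(3, Mul(2, Pow(15, 2))), -202), -1))), Pow(Add(-202, Pow(7, 3)), -1)) = Mul(Add(-387, Mul(-437, Pow(Add(Add(3, Mul(2, 225)), -202), -1))), Pow(Add(-202, 343), -1)) = Mul(Add(-387, Mul(-437, Pow(Add(Add(3, 450), -202), -1))), Pow(141, -1)) = Mul(Add(-387, Mul(-437, Pow(Add(453, -202), -1))), Rational(1, 141)) = Mul(Add(-387, Mul(-437, Pow(251, -1))), Rational(1, 141)) = Mul(Add(-387, Mul(-437, Rational(1, 251))), Rational(1, 141)) = Mul(Add(-387, Rational(-437, 251)), Rational(1, 141)) = Mul(Rational(-97574, 251), Rational(1, 141)) = Rational(-97574, 35391) ≈ -2.7570)
Mul(Mul(2, 4), T) = Mul(Mul(2, 4), Rational(-97574, 35391)) = Mul(8, Rational(-97574, 35391)) = Rational(-780592, 35391)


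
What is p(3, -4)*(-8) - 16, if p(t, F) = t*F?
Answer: 80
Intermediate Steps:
p(t, F) = F*t
p(3, -4)*(-8) - 16 = -4*3*(-8) - 16 = -12*(-8) - 16 = 96 - 16 = 80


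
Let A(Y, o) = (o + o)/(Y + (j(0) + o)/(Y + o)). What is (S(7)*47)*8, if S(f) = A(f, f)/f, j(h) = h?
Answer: 1504/15 ≈ 100.27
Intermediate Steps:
A(Y, o) = 2*o/(Y + o/(Y + o)) (A(Y, o) = (o + o)/(Y + (0 + o)/(Y + o)) = (2*o)/(Y + o/(Y + o)) = 2*o/(Y + o/(Y + o)))
S(f) = 4*f/(f + 2*f**2) (S(f) = (2*f*(f + f)/(f + f**2 + f*f))/f = (2*f*(2*f)/(f + f**2 + f**2))/f = (2*f*(2*f)/(f + 2*f**2))/f = (4*f**2/(f + 2*f**2))/f = 4*f/(f + 2*f**2))
(S(7)*47)*8 = ((4/(1 + 2*7))*47)*8 = ((4/(1 + 14))*47)*8 = ((4/15)*47)*8 = (188/15)*8 = 1504/15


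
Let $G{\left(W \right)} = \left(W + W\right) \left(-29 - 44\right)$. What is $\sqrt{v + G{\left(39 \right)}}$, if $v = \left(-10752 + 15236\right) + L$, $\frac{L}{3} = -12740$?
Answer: $i \sqrt{39430} \approx 198.57 i$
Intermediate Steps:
$G{\left(W \right)} = - 146 W$ ($G{\left(W \right)} = 2 W \left(-73\right) = - 146 W$)
$L = -38220$ ($L = 3 \left(-12740\right) = -38220$)
$v = -33736$ ($v = \left(-10752 + 15236\right) - 38220 = 4484 - 38220 = -33736$)
$\sqrt{v + G{\left(39 \right)}} = \sqrt{-33736 - 5694} = \sqrt{-39430} = i \sqrt{39430}$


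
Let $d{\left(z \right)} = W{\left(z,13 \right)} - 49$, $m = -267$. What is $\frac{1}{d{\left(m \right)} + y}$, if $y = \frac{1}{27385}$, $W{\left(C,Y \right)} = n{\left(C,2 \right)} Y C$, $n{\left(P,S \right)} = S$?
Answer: $- \frac{27385}{191448534} \approx -0.00014304$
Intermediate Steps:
$W{\left(C,Y \right)} = 2 C Y$ ($W{\left(C,Y \right)} = 2 Y C = 2 C Y$)
$d{\left(z \right)} = -49 + 26 z$ ($d{\left(z \right)} = 2 z 13 - 49 = 26 z - 49 = -49 + 26 z$)
$y = \frac{1}{27385} \approx 3.6516 \cdot 10^{-5}$
$\frac{1}{d{\left(m \right)} + y} = \frac{1}{\left(-49 + 26 \left(-267\right)\right) + \frac{1}{27385}} = \frac{1}{\left(-49 - 6942\right) + \frac{1}{27385}} = \frac{1}{-6991 + \frac{1}{27385}} = \frac{1}{- \frac{191448534}{27385}} = - \frac{27385}{191448534}$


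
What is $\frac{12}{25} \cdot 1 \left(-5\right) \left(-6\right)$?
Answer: $\frac{72}{5} \approx 14.4$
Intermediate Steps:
$\frac{12}{25} \cdot 1 \left(-5\right) \left(-6\right) = 12 \cdot \frac{1}{25} \left(\left(-5\right) \left(-6\right)\right) = \frac{12}{25} \cdot 30 = \frac{72}{5}$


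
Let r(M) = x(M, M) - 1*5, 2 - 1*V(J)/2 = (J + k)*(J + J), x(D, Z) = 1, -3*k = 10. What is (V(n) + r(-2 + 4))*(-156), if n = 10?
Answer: 41600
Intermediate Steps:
k = -10/3 (k = -1/3*10 = -10/3 ≈ -3.3333)
V(J) = 4 - 4*J*(-10/3 + J) (V(J) = 4 - 2*(J - 10/3)*(J + J) = 4 - 2*(-10/3 + J)*2*J = 4 - 4*J*(-10/3 + J))
r(M) = -4 (r(M) = 1 - 1*5 = 1 - 5 = -4)
(V(n) + r(-2 + 4))*(-156) = ((4 - 4*10**2 + (40/3)*10) - 4)*(-156) = ((4 - 4*100 + 400/3) - 4)*(-156) = ((4 - 400 + 400/3) - 4)*(-156) = (-788/3 - 4)*(-156) = -800/3*(-156) = 41600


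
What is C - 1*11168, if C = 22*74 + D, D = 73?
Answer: -9467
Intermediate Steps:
C = 1701 (C = 22*74 + 73 = 1628 + 73 = 1701)
C - 1*11168 = 1701 - 1*11168 = 1701 - 11168 = -9467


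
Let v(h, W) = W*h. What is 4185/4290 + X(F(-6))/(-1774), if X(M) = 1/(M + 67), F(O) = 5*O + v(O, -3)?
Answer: 618676/634205 ≈ 0.97551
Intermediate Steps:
F(O) = 2*O (F(O) = 5*O - 3*O = 2*O)
X(M) = 1/(67 + M)
4185/4290 + X(F(-6))/(-1774) = 4185/4290 + 1/((67 + 2*(-6))*(-1774)) = 4185*(1/4290) - 1/1774/(67 - 12) = 279/286 - 1/1774/55 = 279/286 + (1/55)*(-1/1774) = 279/286 - 1/97570 = 618676/634205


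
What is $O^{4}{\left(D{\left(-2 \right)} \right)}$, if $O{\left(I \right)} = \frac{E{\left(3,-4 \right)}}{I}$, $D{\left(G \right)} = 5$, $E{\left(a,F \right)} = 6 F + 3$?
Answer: $\frac{194481}{625} \approx 311.17$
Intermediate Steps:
$E{\left(a,F \right)} = 3 + 6 F$
$O{\left(I \right)} = - \frac{21}{I}$ ($O{\left(I \right)} = \frac{3 + 6 \left(-4\right)}{I} = \frac{3 - 24}{I} = - \frac{21}{I}$)
$O^{4}{\left(D{\left(-2 \right)} \right)} = \left(- \frac{21}{5}\right)^{4} = \frac{194481}{625}$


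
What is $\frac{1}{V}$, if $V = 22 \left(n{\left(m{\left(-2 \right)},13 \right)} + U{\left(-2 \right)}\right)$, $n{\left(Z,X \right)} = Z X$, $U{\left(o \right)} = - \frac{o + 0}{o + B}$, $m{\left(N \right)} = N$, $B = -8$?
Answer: $- \frac{5}{2882} \approx -0.0017349$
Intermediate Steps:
$U{\left(o \right)} = - \frac{o}{-8 + o}$ ($U{\left(o \right)} = - \frac{o + 0}{o - 8} = - \frac{o}{-8 + o}$)
$n{\left(Z,X \right)} = X Z$
$V = - \frac{2882}{5}$ ($V = 22 \left(13 \left(-2\right) - - \frac{2}{-8 - 2}\right) = 22 \left(-26 - - \frac{2}{-10}\right) = 22 \left(-26 - \left(-2\right) \left(- \frac{1}{10}\right)\right) = 22 \left(-26 - \frac{1}{5}\right) = 22 \left(- \frac{131}{5}\right) = - \frac{2882}{5} \approx -576.4$)
$\frac{1}{V} = \frac{1}{- \frac{2882}{5}} = - \frac{5}{2882}$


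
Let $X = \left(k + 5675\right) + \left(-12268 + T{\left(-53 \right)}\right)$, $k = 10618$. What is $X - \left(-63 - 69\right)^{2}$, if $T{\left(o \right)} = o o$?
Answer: $-10590$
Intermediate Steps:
$T{\left(o \right)} = o^{2}$
$X = 6834$ ($X = \left(10618 + 5675\right) - \left(12268 - \left(-53\right)^{2}\right) = 16293 + \left(-12268 + 2809\right) = 16293 - 9459 = 6834$)
$X - \left(-63 - 69\right)^{2} = 6834 - \left(-63 - 69\right)^{2} = 6834 - \left(-132\right)^{2} = 6834 - 17424 = -10590$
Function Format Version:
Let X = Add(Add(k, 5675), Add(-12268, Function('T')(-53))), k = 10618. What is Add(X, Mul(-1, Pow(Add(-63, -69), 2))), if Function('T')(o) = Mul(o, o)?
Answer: -10590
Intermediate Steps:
Function('T')(o) = Pow(o, 2)
X = 6834 (X = Add(Add(10618, 5675), Add(-12268, Pow(-53, 2))) = Add(16293, Add(-12268, 2809)) = Add(16293, -9459) = 6834)
Add(X, Mul(-1, Pow(Add(-63, -69), 2))) = Add(6834, Mul(-1, Pow(Add(-63, -69), 2))) = Add(6834, Mul(-1, Pow(-132, 2))) = Add(6834, Mul(-1, 17424)) = Add(6834, -17424) = -10590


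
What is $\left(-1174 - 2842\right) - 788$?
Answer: $-4804$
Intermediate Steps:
$\left(-1174 - 2842\right) - 788 = -4016 - 788 = -4804$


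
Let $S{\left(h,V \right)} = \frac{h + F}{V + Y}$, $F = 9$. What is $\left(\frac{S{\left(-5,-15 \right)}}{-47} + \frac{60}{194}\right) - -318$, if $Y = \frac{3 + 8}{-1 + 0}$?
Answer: $\frac{18865430}{59267} \approx 318.31$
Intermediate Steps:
$Y = -11$ ($Y = \frac{11}{-1} = 11 \left(-1\right) = -11$)
$S{\left(h,V \right)} = \frac{9 + h}{-11 + V}$ ($S{\left(h,V \right)} = \frac{h + 9}{V - 11} = \frac{9 + h}{-11 + V}$)
$\left(\frac{S{\left(-5,-15 \right)}}{-47} + \frac{60}{194}\right) - -318 = \left(\frac{\frac{1}{-11 - 15} \left(9 - 5\right)}{-47} + \frac{60}{194}\right) - -318 = \left(\frac{1}{-26} \cdot 4 \left(- \frac{1}{47}\right) + 60 \cdot \frac{1}{194}\right) + 318 = \left(\left(- \frac{1}{26}\right) 4 \left(- \frac{1}{47}\right) + \frac{30}{97}\right) + 318 = \left(\left(- \frac{2}{13}\right) \left(- \frac{1}{47}\right) + \frac{30}{97}\right) + 318 = \left(\frac{2}{611} + \frac{30}{97}\right) + 318 = \frac{18524}{59267} + 318 = \frac{18865430}{59267}$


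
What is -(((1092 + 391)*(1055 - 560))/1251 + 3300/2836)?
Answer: -57944260/98551 ≈ -587.96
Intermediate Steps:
-(((1092 + 391)*(1055 - 560))/1251 + 3300/2836) = -((1483*495)*(1/1251) + 3300*(1/2836)) = -(734085*(1/1251) + 825/709) = -(81565/139 + 825/709) = -1*57944260/98551 = -57944260/98551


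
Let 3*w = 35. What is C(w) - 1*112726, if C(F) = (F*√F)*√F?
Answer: -1013309/9 ≈ -1.1259e+5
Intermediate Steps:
w = 35/3 (w = (⅓)*35 = 35/3 ≈ 11.667)
C(F) = F² (C(F) = F^(3/2)*√F = F²)
C(w) - 1*112726 = (35/3)² - 1*112726 = 1225/9 - 112726 = -1013309/9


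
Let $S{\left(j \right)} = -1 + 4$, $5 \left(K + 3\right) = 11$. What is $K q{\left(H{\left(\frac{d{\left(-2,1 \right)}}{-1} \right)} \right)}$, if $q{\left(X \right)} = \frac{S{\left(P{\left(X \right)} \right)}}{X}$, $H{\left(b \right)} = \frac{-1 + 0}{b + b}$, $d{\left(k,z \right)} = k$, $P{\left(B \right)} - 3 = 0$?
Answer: $\frac{48}{5} \approx 9.6$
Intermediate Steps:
$K = - \frac{4}{5}$ ($K = -3 + \frac{1}{5} \cdot 11 = -3 + \frac{11}{5} = - \frac{4}{5} \approx -0.8$)
$P{\left(B \right)} = 3$ ($P{\left(B \right)} = 3 + 0 = 3$)
$S{\left(j \right)} = 3$
$H{\left(b \right)} = - \frac{1}{2 b}$
$q{\left(X \right)} = \frac{3}{X}$
$K q{\left(H{\left(\frac{d{\left(-2,1 \right)}}{-1} \right)} \right)} = - \frac{4 \frac{3}{\left(- \frac{1}{2}\right) \frac{1}{\left(-2\right) \frac{1}{-1}}}}{5} = - \frac{4 \frac{3}{\left(- \frac{1}{2}\right) \frac{1}{\left(-2\right) \left(-1\right)}}}{5} = - \frac{4 \frac{3}{\left(- \frac{1}{2}\right) \frac{1}{2}}}{5} = - \frac{4 \frac{3}{- \frac{1}{4}}}{5} = - \frac{4 \cdot 3 \left(-4\right)}{5} = \left(- \frac{4}{5}\right) \left(-12\right) = \frac{48}{5}$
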